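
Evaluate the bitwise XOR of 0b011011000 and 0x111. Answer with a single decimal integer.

a = 011011000
0x111 = 100010001
XOR → 111001001 = 457

457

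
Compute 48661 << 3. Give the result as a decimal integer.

48661 = 0001011111000010101
shift left by 3 → 1011111000010101000 = 389288
(equivalently, 48661 × 2^3 = 48661 × 8)

389288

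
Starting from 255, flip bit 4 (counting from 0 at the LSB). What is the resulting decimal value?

x = 011111111
bit 4 is currently 1; toggle it via x ^ (1 << 4) = x ^ 16
→ 011101111 = 239

239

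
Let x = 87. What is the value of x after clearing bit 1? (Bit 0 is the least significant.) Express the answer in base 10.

x = 01010111
bit 1 is currently 1; clear it via x & ~(1 << 1) = x & ~2
→ 01010101 = 85

85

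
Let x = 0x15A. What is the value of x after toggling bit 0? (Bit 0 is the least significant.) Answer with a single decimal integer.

x = 0101011010
bit 0 is currently 0; toggle it via x ^ (1 << 0) = x ^ 1
→ 0101011011 = 347

347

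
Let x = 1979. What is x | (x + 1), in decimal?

1983

x = 11110111011 = 1979
x + 1 = 11110111100
OR    = 11110111111 = 1983
(x | (x + 1) sets the lowest cleared bit.)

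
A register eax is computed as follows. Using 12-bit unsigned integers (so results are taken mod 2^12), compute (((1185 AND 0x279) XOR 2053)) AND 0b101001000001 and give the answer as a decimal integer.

2048

1185 = 010010100001
0x279 = 001001111001
→ AND → 000000100001 = 33
2053 = 100000000101
→ XOR → 100000100100 = 2084
0b101001000001 = 101001000001
→ AND → 100000000000 = 2048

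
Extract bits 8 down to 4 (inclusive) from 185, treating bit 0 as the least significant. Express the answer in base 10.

11

v = 010111001
Shift right by 4: 01011
Mask low 5 bits: 01011 = 11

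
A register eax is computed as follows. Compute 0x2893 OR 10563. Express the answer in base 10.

10707

0x2893 = 10100010010011
10563 = 10100101000011
 OR → 10100111010011 = 10707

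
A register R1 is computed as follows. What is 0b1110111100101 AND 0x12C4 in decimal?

4292

a = 1110111100101
0x12C4 = 1001011000100
AND → 1000011000100 = 4292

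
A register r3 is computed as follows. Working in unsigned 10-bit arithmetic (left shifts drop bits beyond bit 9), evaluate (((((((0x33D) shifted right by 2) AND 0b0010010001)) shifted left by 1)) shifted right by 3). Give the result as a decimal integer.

32

0x33D = 1100111101
→ shifted right by 2 → 0011001111 = 207
0b0010010001 = 0010010001
→ AND → 0010000001 = 129
→ shifted left by 1 (mod 2^10) → 0100000010 = 258
→ shifted right by 3 → 0000100000 = 32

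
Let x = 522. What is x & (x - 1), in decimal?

520

x = 1000001010 = 522
x - 1 = 1000001001
AND   = 1000001000 = 520
(x & (x - 1) clears the lowest set bit of x.)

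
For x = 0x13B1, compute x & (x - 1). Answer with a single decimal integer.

5040

x = 1001110110001 = 5041
x - 1 = 1001110110000
AND   = 1001110110000 = 5040
(x & (x - 1) clears the lowest set bit of x.)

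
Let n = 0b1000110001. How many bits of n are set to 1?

4

n = 1000110001
Count the 1s: 1 + 1 + 1 + 1 = 4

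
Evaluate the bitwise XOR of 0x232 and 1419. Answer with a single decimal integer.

0x232 = 01000110010
1419 = 10110001011
XOR → 11110111001 = 1977

1977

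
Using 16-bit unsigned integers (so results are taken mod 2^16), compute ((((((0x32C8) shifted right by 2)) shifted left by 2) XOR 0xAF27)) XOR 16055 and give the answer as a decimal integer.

41816

0x32C8 = 0011001011001000
→ shifted right by 2 → 0000110010110010 = 3250
→ shifted left by 2 (mod 2^16) → 0011001011001000 = 13000
0xAF27 = 1010111100100111
→ XOR → 1001110111101111 = 40431
16055 = 0011111010110111
→ XOR → 1010001101011000 = 41816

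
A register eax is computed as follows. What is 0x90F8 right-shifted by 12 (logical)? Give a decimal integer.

9

0x90F8 = 1001000011111000
shift right by 12 → 0000000000001001 = 9
(equivalently, floor(37112 / 4096))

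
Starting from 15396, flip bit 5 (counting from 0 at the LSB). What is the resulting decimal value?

15364

x = 11110000100100
bit 5 is currently 1; toggle it via x ^ (1 << 5) = x ^ 32
→ 11110000000100 = 15364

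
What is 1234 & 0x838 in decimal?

1234 = 010011010010
0x838 = 100000111000
AND → 000000010000 = 16

16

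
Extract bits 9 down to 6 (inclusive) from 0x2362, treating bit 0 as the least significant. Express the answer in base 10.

v = 010001101100010
Shift right by 6: 010001101
Mask low 4 bits: 1101 = 13

13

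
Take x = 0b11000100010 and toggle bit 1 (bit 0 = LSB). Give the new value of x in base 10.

1568

x = 11000100010
bit 1 is currently 1; toggle it via x ^ (1 << 1) = x ^ 2
→ 11000100000 = 1568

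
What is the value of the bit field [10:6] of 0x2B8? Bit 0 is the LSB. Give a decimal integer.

v = 01010111000
Shift right by 6: 01010
Mask low 5 bits: 01010 = 10

10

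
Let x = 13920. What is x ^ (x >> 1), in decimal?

11600

x = 11011001100000 = 13920
x>>1 = 01101100110000
XOR  = 10110101010000 = 11600
(x ^ (x >> 1) gives the standard binary-reflected Gray code of x.)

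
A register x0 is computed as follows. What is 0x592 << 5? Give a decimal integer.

45632

0x592 = 0000010110010010
shift left by 5 → 1011001001000000 = 45632
(equivalently, 1426 × 2^5 = 1426 × 32)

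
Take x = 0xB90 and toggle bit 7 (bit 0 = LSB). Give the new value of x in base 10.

2832

x = 00101110010000
bit 7 is currently 1; toggle it via x ^ (1 << 7) = x ^ 128
→ 00101100010000 = 2832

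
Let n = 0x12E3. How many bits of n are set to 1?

0x12E3 = 1001011100011
Count the 1s: 1 + 1 + 1 + 1 + 1 + 1 + 1 = 7

7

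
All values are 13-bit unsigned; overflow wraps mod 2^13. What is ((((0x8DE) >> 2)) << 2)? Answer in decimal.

2268

0x8DE = 0100011011110
→ >> 2 → 0001000110111 = 567
→ << 2 (mod 2^13) → 0100011011100 = 2268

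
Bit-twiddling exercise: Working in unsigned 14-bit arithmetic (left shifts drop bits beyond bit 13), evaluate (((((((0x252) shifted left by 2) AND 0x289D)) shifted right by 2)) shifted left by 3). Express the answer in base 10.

0x252 = 00001001010010
→ shifted left by 2 (mod 2^14) → 00100101001000 = 2376
0x289D = 10100010011101
→ AND → 00100000001000 = 2056
→ shifted right by 2 → 00001000000010 = 514
→ shifted left by 3 (mod 2^14) → 01000000010000 = 4112

4112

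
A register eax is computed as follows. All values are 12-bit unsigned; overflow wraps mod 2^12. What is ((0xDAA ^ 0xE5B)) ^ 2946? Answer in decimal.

0xDAA = 110110101010
0xE5B = 111001011011
→ ^ → 001111110001 = 1009
2946 = 101110000010
→ ^ → 100001110011 = 2163

2163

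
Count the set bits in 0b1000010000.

n = 1000010000
Count the 1s: 1 + 1 = 2

2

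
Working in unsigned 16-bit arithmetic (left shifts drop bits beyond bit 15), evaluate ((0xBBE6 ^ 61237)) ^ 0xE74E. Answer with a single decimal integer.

0xBBE6 = 1011101111100110
61237 = 1110111100110101
→ ^ → 0101010011010011 = 21715
0xE74E = 1110011101001110
→ ^ → 1011001110011101 = 45981

45981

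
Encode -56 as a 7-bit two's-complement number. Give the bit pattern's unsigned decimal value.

56 in 7 bits: 0111000
Invert: 1000111
Add 1:  1001000 = 72
(Check: 2^7 - 56 = 128 - 56 = 72.)

72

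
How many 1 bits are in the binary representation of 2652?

6

2652 = 101001011100
Count the 1s: 1 + 1 + 1 + 1 + 1 + 1 = 6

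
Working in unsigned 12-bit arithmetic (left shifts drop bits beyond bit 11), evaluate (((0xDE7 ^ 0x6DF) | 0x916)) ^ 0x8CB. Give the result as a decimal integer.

0xDE7 = 110111100111
0x6DF = 011011011111
→ ^ → 101100111000 = 2872
0x916 = 100100010110
→ | → 101100111110 = 2878
0x8CB = 100011001011
→ ^ → 001111110101 = 1013

1013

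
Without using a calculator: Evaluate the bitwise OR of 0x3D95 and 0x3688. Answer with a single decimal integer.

16285

0x3D95 = 11110110010101
0x3688 = 11011010001000
 OR → 11111110011101 = 16285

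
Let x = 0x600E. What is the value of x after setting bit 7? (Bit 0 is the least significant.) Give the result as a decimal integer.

24718

x = 110000000001110
bit 7 is currently 0; set it via x | (1 << 7) = x | 128
→ 110000010001110 = 24718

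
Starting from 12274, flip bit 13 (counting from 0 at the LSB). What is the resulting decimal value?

x = 10111111110010
bit 13 is currently 1; toggle it via x ^ (1 << 13) = x ^ 8192
→ 00111111110010 = 4082

4082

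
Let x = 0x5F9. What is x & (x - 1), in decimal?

1528

x = 10111111001 = 1529
x - 1 = 10111111000
AND   = 10111111000 = 1528
(x & (x - 1) clears the lowest set bit of x.)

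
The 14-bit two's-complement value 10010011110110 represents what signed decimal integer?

-6922

pattern = 10010011110110 (MSB is 1 ⇒ negative)
Invert: 01101100001001, add 1 → 01101100001010 = 6922, so the value is -6922.
(Equivalently: 9462 - 2^14 = 9462 - 16384 = -6922.)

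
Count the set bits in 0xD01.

0xD01 = 110100000001
Count the 1s: 1 + 1 + 1 + 1 = 4

4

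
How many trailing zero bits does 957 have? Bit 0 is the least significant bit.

957 = 1110111101
Trailing zeros: 0, so the lowest set bit is bit 0 (value 1).

0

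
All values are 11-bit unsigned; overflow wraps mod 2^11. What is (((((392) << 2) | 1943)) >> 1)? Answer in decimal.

987

392 = 00110001000
→ << 2 (mod 2^11) → 11000100000 = 1568
1943 = 11110010111
→ | → 11110110111 = 1975
→ >> 1 → 01111011011 = 987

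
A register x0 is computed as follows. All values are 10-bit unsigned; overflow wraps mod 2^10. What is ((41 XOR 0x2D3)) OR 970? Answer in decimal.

1018

41 = 0000101001
0x2D3 = 1011010011
→ XOR → 1011111010 = 762
970 = 1111001010
→ OR → 1111111010 = 1018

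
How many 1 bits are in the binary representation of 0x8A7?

6

0x8A7 = 100010100111
Count the 1s: 1 + 1 + 1 + 1 + 1 + 1 = 6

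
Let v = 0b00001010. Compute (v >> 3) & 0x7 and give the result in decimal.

1

v = 00001010
Shift right by 3: 00001
Mask low 3 bits: 001 = 1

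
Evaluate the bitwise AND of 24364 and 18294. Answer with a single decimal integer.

24364 = 101111100101100
18294 = 100011101110110
AND → 100011100100100 = 18212

18212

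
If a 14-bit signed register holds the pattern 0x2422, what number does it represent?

-7134

pattern = 10010000100010 (MSB is 1 ⇒ negative)
Invert: 01101111011101, add 1 → 01101111011110 = 7134, so the value is -7134.
(Equivalently: 9250 - 2^14 = 9250 - 16384 = -7134.)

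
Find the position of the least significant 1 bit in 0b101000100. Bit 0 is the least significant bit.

0b101000100 = 101000100
Trailing zeros: 2, so the lowest set bit is bit 2 (value 4).

2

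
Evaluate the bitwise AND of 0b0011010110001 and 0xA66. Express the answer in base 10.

544

a = 011010110001
0xA66 = 101001100110
AND → 001000100000 = 544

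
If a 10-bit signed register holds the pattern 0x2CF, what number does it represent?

pattern = 1011001111 (MSB is 1 ⇒ negative)
Invert: 0100110000, add 1 → 0100110001 = 305, so the value is -305.
(Equivalently: 719 - 2^10 = 719 - 1024 = -305.)

-305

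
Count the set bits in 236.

5

236 = 11101100
Count the 1s: 1 + 1 + 1 + 1 + 1 = 5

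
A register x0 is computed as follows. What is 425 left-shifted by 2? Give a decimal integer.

425 = 00110101001
shift left by 2 → 11010100100 = 1700
(equivalently, 425 × 2^2 = 425 × 4)

1700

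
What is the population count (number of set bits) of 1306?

5

1306 = 10100011010
Count the 1s: 1 + 1 + 1 + 1 + 1 = 5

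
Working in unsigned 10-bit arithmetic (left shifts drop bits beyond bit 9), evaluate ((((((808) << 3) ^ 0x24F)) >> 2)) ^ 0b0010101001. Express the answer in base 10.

808 = 1100101000
→ << 3 (mod 2^10) → 0101000000 = 320
0x24F = 1001001111
→ ^ → 1100001111 = 783
→ >> 2 → 0011000011 = 195
0b0010101001 = 0010101001
→ ^ → 0001101010 = 106

106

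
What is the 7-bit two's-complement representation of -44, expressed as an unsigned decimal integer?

44 in 7 bits: 0101100
Invert: 1010011
Add 1:  1010100 = 84
(Check: 2^7 - 44 = 128 - 44 = 84.)

84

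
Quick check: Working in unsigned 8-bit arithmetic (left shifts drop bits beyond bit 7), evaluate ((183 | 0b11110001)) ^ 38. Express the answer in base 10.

209

183 = 10110111
0b11110001 = 11110001
→ | → 11110111 = 247
38 = 00100110
→ ^ → 11010001 = 209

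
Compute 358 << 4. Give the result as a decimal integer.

358 = 0000101100110
shift left by 4 → 1011001100000 = 5728
(equivalently, 358 × 2^4 = 358 × 16)

5728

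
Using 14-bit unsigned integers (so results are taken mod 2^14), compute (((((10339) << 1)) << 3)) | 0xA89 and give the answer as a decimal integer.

3769

10339 = 10100001100011
→ << 1 (mod 2^14) → 01000011000110 = 4294
→ << 3 (mod 2^14) → 00011000110000 = 1584
0xA89 = 00101010001001
→ | → 00111010111001 = 3769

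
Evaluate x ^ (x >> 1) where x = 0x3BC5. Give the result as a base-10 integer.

9767

x = 11101111000101 = 15301
x>>1 = 01110111100010
XOR  = 10011000100111 = 9767
(x ^ (x >> 1) gives the standard binary-reflected Gray code of x.)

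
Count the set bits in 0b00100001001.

n = 100001001
Count the 1s: 1 + 1 + 1 = 3

3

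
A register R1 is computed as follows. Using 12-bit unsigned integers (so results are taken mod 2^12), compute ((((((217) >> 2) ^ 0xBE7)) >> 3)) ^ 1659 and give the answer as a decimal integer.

1793

217 = 000011011001
→ >> 2 → 000000110110 = 54
0xBE7 = 101111100111
→ ^ → 101111010001 = 3025
→ >> 3 → 000101111010 = 378
1659 = 011001111011
→ ^ → 011100000001 = 1793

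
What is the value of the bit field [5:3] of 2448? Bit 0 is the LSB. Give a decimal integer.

v = 100110010000
Shift right by 3: 100110010
Mask low 3 bits: 010 = 2

2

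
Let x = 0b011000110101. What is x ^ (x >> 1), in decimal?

1327

x = 11000110101 = 1589
x>>1 = 01100011010
XOR  = 10100101111 = 1327
(x ^ (x >> 1) gives the standard binary-reflected Gray code of x.)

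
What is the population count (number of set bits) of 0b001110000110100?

6

n = 1110000110100
Count the 1s: 1 + 1 + 1 + 1 + 1 + 1 = 6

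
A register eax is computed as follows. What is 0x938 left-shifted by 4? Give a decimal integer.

37760

0x938 = 0000100100111000
shift left by 4 → 1001001110000000 = 37760
(equivalently, 2360 × 2^4 = 2360 × 16)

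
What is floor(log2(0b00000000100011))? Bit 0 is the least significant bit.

0b00000000100011 = 100011
The topmost 1 is at position 5 (since 2^5 = 32 ≤ 35 < 64).

5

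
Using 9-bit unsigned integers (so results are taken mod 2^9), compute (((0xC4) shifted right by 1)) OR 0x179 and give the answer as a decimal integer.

0xC4 = 011000100
→ shifted right by 1 → 001100010 = 98
0x179 = 101111001
→ OR → 101111011 = 379

379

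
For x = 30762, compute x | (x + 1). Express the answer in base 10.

x = 111100000101010 = 30762
x + 1 = 111100000101011
OR    = 111100000101011 = 30763
(x | (x + 1) sets the lowest cleared bit.)

30763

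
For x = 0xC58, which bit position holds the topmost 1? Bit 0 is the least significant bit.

0xC58 = 110001011000
The topmost 1 is at position 11 (since 2^11 = 2048 ≤ 3160 < 4096).

11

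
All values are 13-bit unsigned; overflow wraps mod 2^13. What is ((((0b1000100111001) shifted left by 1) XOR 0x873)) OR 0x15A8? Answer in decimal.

8105

0b1000100111001 = 1000100111001
→ shifted left by 1 (mod 2^13) → 0001001110010 = 626
0x873 = 0100001110011
→ XOR → 0101000000001 = 2561
0x15A8 = 1010110101000
→ OR → 1111110101001 = 8105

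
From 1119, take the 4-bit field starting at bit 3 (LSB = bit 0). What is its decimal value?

v = 010001011111
Shift right by 3: 010001011
Mask low 4 bits: 1011 = 11

11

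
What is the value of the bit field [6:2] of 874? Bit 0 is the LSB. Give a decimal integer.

v = 001101101010
Shift right by 2: 0011011010
Mask low 5 bits: 11010 = 26

26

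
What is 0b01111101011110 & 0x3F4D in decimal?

8012

a = 01111101011110
0x3F4D = 11111101001101
AND → 01111101001100 = 8012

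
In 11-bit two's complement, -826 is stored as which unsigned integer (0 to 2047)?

826 in 11 bits: 01100111010
Invert: 10011000101
Add 1:  10011000110 = 1222
(Check: 2^11 - 826 = 2048 - 826 = 1222.)

1222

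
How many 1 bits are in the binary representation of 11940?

7

11940 = 10111010100100
Count the 1s: 1 + 1 + 1 + 1 + 1 + 1 + 1 = 7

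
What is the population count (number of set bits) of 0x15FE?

0x15FE = 1010111111110
Count the 1s: 1 + 1 + 1 + 1 + 1 + 1 + 1 + 1 + 1 + 1 = 10

10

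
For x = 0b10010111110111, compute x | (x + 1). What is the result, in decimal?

x = 10010111110111 = 9719
x + 1 = 10010111111000
OR    = 10010111111111 = 9727
(x | (x + 1) sets the lowest cleared bit.)

9727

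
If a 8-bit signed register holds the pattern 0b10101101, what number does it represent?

pattern = 10101101 (MSB is 1 ⇒ negative)
Invert: 01010010, add 1 → 01010011 = 83, so the value is -83.
(Equivalently: 173 - 2^8 = 173 - 256 = -83.)

-83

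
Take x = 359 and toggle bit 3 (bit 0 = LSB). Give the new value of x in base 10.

367

x = 0101100111
bit 3 is currently 0; toggle it via x ^ (1 << 3) = x ^ 8
→ 0101101111 = 367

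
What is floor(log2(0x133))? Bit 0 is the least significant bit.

0x133 = 100110011
The topmost 1 is at position 8 (since 2^8 = 256 ≤ 307 < 512).

8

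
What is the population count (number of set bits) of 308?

4

308 = 100110100
Count the 1s: 1 + 1 + 1 + 1 = 4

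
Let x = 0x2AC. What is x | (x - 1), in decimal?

687

x = 1010101100 = 684
x - 1 = 1010101011
OR    = 1010101111 = 687
(x | (x - 1) sets all bits below the lowest set bit.)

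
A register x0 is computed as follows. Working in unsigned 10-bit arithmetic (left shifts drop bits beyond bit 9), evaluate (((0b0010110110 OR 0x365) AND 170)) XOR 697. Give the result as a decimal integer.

0b0010110110 = 0010110110
0x365 = 1101100101
→ OR → 1111110111 = 1015
170 = 0010101010
→ AND → 0010100010 = 162
697 = 1010111001
→ XOR → 1000011011 = 539

539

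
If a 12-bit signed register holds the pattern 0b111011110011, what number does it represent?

pattern = 111011110011 (MSB is 1 ⇒ negative)
Invert: 000100001100, add 1 → 000100001101 = 269, so the value is -269.
(Equivalently: 3827 - 2^12 = 3827 - 4096 = -269.)

-269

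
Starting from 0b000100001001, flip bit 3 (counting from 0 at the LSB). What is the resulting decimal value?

257

x = 000100001001
bit 3 is currently 1; toggle it via x ^ (1 << 3) = x ^ 8
→ 000100000001 = 257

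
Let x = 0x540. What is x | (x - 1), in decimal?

x = 10101000000 = 1344
x - 1 = 10100111111
OR    = 10101111111 = 1407
(x | (x - 1) sets all bits below the lowest set bit.)

1407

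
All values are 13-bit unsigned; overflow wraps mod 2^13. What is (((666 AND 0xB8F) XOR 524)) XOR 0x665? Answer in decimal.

1763

666 = 0001010011010
0xB8F = 0101110001111
→ AND → 0001010001010 = 650
524 = 0001000001100
→ XOR → 0000010000110 = 134
0x665 = 0011001100101
→ XOR → 0011011100011 = 1763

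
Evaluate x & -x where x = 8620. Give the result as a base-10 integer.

x = 10000110101100 = 8620
-x (two's complement) = …01111001010100
AND   = 00000000000100 = 4
(x & -x isolates the lowest set bit of x.)

4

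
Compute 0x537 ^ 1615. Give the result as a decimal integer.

888

0x537 = 10100110111
1615 = 11001001111
XOR → 01101111000 = 888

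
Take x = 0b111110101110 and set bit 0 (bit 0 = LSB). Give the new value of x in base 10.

4015

x = 111110101110
bit 0 is currently 0; set it via x | (1 << 0) = x | 1
→ 111110101111 = 4015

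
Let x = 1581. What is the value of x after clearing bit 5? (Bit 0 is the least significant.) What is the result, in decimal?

1549

x = 11000101101
bit 5 is currently 1; clear it via x & ~(1 << 5) = x & ~32
→ 11000001101 = 1549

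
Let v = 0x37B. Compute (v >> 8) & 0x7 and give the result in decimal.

3

v = 01101111011
Shift right by 8: 011
Mask low 3 bits: 011 = 3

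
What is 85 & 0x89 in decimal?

1

85 = 01010101
0x89 = 10001001
AND → 00000001 = 1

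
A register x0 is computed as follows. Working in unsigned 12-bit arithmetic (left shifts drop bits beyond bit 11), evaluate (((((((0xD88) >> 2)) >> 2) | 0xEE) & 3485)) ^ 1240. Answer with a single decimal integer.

1092

0xD88 = 110110001000
→ >> 2 → 001101100010 = 866
→ >> 2 → 000011011000 = 216
0xEE = 000011101110
→ | → 000011111110 = 254
3485 = 110110011101
→ & → 000010011100 = 156
1240 = 010011011000
→ ^ → 010001000100 = 1092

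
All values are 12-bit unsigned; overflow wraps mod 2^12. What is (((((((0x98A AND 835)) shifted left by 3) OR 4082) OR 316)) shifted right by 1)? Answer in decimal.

2047

0x98A = 100110001010
835 = 001101000011
→ AND → 000100000010 = 258
→ shifted left by 3 (mod 2^12) → 100000010000 = 2064
4082 = 111111110010
→ OR → 111111110010 = 4082
316 = 000100111100
→ OR → 111111111110 = 4094
→ shifted right by 1 → 011111111111 = 2047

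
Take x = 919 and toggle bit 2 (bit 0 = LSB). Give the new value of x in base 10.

915

x = 001110010111
bit 2 is currently 1; toggle it via x ^ (1 << 2) = x ^ 4
→ 001110010011 = 915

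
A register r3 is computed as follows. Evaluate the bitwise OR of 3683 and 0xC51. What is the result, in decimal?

3683 = 111001100011
0xC51 = 110001010001
 OR → 111001110011 = 3699

3699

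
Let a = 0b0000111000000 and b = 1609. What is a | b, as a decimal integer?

1993

a = 00111000000
1609 = 11001001001
 OR → 11111001001 = 1993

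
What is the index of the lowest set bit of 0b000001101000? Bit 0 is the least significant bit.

0b000001101000 = 1101000
Trailing zeros: 3, so the lowest set bit is bit 3 (value 8).

3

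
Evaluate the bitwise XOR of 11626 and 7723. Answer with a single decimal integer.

11626 = 10110101101010
7723 = 01111000101011
XOR → 11001101000001 = 13121

13121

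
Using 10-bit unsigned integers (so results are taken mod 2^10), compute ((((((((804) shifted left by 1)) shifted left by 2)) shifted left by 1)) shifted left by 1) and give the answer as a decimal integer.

128

804 = 1100100100
→ shifted left by 1 (mod 2^10) → 1001001000 = 584
→ shifted left by 2 (mod 2^10) → 0100100000 = 288
→ shifted left by 1 (mod 2^10) → 1001000000 = 576
→ shifted left by 1 (mod 2^10) → 0010000000 = 128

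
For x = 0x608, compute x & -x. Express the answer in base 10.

x = 11000001000 = 1544
-x (two's complement) = …00111111000
AND   = 00000001000 = 8
(x & -x isolates the lowest set bit of x.)

8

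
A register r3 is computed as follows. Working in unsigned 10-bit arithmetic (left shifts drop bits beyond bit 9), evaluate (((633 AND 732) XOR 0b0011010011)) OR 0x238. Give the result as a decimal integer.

699

633 = 1001111001
732 = 1011011100
→ AND → 1001011000 = 600
0b0011010011 = 0011010011
→ XOR → 1010001011 = 651
0x238 = 1000111000
→ OR → 1010111011 = 699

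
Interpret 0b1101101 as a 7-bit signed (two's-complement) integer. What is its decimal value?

-19

pattern = 1101101 (MSB is 1 ⇒ negative)
Invert: 0010010, add 1 → 0010011 = 19, so the value is -19.
(Equivalently: 109 - 2^7 = 109 - 128 = -19.)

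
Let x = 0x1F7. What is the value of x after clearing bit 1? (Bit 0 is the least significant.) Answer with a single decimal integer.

x = 000111110111
bit 1 is currently 1; clear it via x & ~(1 << 1) = x & ~2
→ 000111110101 = 501

501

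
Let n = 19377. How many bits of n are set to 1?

8

19377 = 100101110110001
Count the 1s: 1 + 1 + 1 + 1 + 1 + 1 + 1 + 1 = 8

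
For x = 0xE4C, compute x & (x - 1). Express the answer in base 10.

3656

x = 111001001100 = 3660
x - 1 = 111001001011
AND   = 111001001000 = 3656
(x & (x - 1) clears the lowest set bit of x.)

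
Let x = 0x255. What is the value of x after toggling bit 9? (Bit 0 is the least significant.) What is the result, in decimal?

85

x = 1001010101
bit 9 is currently 1; toggle it via x ^ (1 << 9) = x ^ 512
→ 0001010101 = 85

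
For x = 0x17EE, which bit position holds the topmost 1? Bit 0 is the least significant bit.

0x17EE = 1011111101110
The topmost 1 is at position 12 (since 2^12 = 4096 ≤ 6126 < 8192).

12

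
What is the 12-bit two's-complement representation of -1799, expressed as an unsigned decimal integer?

2297

1799 in 12 bits: 011100000111
Invert: 100011111000
Add 1:  100011111001 = 2297
(Check: 2^12 - 1799 = 4096 - 1799 = 2297.)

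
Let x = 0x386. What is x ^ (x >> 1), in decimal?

581

x = 1110000110 = 902
x>>1 = 0111000011
XOR  = 1001000101 = 581
(x ^ (x >> 1) gives the standard binary-reflected Gray code of x.)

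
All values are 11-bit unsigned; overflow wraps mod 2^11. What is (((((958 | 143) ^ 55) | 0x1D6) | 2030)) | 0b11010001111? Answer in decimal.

2047

958 = 01110111110
143 = 00010001111
→ | → 01110111111 = 959
55 = 00000110111
→ ^ → 01110001000 = 904
0x1D6 = 00111010110
→ | → 01111011110 = 990
2030 = 11111101110
→ | → 11111111110 = 2046
0b11010001111 = 11010001111
→ | → 11111111111 = 2047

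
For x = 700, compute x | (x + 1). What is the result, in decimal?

701

x = 1010111100 = 700
x + 1 = 1010111101
OR    = 1010111101 = 701
(x | (x + 1) sets the lowest cleared bit.)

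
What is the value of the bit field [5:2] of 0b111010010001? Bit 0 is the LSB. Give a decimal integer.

4

v = 111010010001
Shift right by 2: 1110100100
Mask low 4 bits: 0100 = 4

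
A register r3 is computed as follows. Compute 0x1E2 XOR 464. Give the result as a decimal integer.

50

0x1E2 = 111100010
464 = 111010000
XOR → 000110010 = 50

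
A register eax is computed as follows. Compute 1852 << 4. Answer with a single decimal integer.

1852 = 000011100111100
shift left by 4 → 111001111000000 = 29632
(equivalently, 1852 × 2^4 = 1852 × 16)

29632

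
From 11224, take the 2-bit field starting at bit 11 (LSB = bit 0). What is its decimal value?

v = 10101111011000
Shift right by 11: 101
Mask low 2 bits: 01 = 1

1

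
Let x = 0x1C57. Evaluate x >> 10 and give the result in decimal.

7

0x1C57 = 1110001010111
shift right by 10 → 0000000000111 = 7
(equivalently, floor(7255 / 1024))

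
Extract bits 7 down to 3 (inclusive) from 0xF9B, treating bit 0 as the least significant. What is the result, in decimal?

19

v = 0111110011011
Shift right by 3: 0111110011
Mask low 5 bits: 10011 = 19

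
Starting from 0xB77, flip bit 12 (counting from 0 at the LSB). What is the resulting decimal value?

x = 0101101110111
bit 12 is currently 0; toggle it via x ^ (1 << 12) = x ^ 4096
→ 1101101110111 = 7031

7031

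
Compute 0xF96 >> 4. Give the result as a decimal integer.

249

0xF96 = 111110010110
shift right by 4 → 000011111001 = 249
(equivalently, floor(3990 / 16))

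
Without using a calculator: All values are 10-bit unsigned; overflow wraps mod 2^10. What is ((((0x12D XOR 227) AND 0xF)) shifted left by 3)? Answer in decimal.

112

0x12D = 0100101101
227 = 0011100011
→ XOR → 0111001110 = 462
0xF = 0000001111
→ AND → 0000001110 = 14
→ shifted left by 3 (mod 2^10) → 0001110000 = 112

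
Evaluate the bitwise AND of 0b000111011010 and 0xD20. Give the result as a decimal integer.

256

a = 000111011010
0xD20 = 110100100000
AND → 000100000000 = 256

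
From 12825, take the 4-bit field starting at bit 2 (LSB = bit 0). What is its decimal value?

v = 11001000011001
Shift right by 2: 110010000110
Mask low 4 bits: 0110 = 6

6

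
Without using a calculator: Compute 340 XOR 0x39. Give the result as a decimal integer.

365

340 = 101010100
0x39 = 000111001
XOR → 101101101 = 365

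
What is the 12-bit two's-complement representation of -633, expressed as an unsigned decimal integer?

3463

633 in 12 bits: 001001111001
Invert: 110110000110
Add 1:  110110000111 = 3463
(Check: 2^12 - 633 = 4096 - 633 = 3463.)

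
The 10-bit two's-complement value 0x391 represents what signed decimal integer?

-111

pattern = 1110010001 (MSB is 1 ⇒ negative)
Invert: 0001101110, add 1 → 0001101111 = 111, so the value is -111.
(Equivalently: 913 - 2^10 = 913 - 1024 = -111.)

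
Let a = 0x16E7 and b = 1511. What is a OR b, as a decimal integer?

0x16E7 = 1011011100111
1511 = 0010111100111
 OR → 1011111100111 = 6119

6119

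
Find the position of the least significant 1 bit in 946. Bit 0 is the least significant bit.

946 = 1110110010
Trailing zeros: 1, so the lowest set bit is bit 1 (value 2).

1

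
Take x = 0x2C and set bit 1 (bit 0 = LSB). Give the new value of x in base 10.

x = 00000101100
bit 1 is currently 0; set it via x | (1 << 1) = x | 2
→ 00000101110 = 46

46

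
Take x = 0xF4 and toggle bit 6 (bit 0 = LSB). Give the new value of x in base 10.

180

x = 0011110100
bit 6 is currently 1; toggle it via x ^ (1 << 6) = x ^ 64
→ 0010110100 = 180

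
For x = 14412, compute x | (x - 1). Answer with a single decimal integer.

x = 11100001001100 = 14412
x - 1 = 11100001001011
OR    = 11100001001111 = 14415
(x | (x - 1) sets all bits below the lowest set bit.)

14415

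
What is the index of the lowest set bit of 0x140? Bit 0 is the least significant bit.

0x140 = 101000000
Trailing zeros: 6, so the lowest set bit is bit 6 (value 64).

6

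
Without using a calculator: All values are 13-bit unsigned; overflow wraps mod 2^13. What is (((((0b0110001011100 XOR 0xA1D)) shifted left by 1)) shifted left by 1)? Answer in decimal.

0b0110001011100 = 0110001011100
0xA1D = 0101000011101
→ XOR → 0011001000001 = 1601
→ shifted left by 1 (mod 2^13) → 0110010000010 = 3202
→ shifted left by 1 (mod 2^13) → 1100100000100 = 6404

6404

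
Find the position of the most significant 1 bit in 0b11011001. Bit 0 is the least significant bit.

7

0b11011001 = 11011001
The topmost 1 is at position 7 (since 2^7 = 128 ≤ 217 < 256).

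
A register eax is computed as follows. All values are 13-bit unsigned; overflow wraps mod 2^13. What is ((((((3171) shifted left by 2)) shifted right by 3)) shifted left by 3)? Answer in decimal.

4488

3171 = 0110001100011
→ shifted left by 2 (mod 2^13) → 1000110001100 = 4492
→ shifted right by 3 → 0001000110001 = 561
→ shifted left by 3 (mod 2^13) → 1000110001000 = 4488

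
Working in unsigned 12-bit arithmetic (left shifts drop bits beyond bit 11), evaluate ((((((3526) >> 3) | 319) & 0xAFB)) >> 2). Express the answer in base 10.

3526 = 110111000110
→ >> 3 → 000110111000 = 440
319 = 000100111111
→ | → 000110111111 = 447
0xAFB = 101011111011
→ & → 000010111011 = 187
→ >> 2 → 000000101110 = 46

46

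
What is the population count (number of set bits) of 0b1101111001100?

n = 1101111001100
Count the 1s: 1 + 1 + 1 + 1 + 1 + 1 + 1 + 1 = 8

8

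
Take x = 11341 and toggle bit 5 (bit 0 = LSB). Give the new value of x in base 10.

x = 10110001001101
bit 5 is currently 0; toggle it via x ^ (1 << 5) = x ^ 32
→ 10110001101101 = 11373

11373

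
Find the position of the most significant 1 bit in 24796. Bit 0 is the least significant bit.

14

24796 = 110000011011100
The topmost 1 is at position 14 (since 2^14 = 16384 ≤ 24796 < 32768).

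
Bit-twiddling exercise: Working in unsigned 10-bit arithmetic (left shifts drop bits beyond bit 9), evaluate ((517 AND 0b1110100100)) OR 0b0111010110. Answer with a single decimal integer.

982

517 = 1000000101
0b1110100100 = 1110100100
→ AND → 1000000100 = 516
0b0111010110 = 0111010110
→ OR → 1111010110 = 982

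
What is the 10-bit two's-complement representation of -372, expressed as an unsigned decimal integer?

372 in 10 bits: 0101110100
Invert: 1010001011
Add 1:  1010001100 = 652
(Check: 2^10 - 372 = 1024 - 372 = 652.)

652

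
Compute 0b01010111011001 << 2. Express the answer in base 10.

x = 001010111011001
shift left by 2 → 101011101100100 = 22372
(equivalently, 5593 × 2^2 = 5593 × 4)

22372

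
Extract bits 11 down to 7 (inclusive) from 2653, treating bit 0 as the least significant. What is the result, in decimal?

20

v = 101001011101
Shift right by 7: 10100
Mask low 5 bits: 10100 = 20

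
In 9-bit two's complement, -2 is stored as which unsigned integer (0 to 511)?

2 in 9 bits: 000000010
Invert: 111111101
Add 1:  111111110 = 510
(Check: 2^9 - 2 = 512 - 2 = 510.)

510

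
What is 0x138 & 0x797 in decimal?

0x138 = 00100111000
0x797 = 11110010111
AND → 00100010000 = 272

272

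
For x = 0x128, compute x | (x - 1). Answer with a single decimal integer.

303

x = 100101000 = 296
x - 1 = 100100111
OR    = 100101111 = 303
(x | (x - 1) sets all bits below the lowest set bit.)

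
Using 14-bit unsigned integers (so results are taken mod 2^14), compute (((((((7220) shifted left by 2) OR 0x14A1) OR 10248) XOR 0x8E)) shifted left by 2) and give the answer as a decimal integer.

7220 = 01110000110100
→ shifted left by 2 (mod 2^14) → 11000011010000 = 12496
0x14A1 = 01010010100001
→ OR → 11010011110001 = 13553
10248 = 10100000001000
→ OR → 11110011111001 = 15609
0x8E = 00000010001110
→ XOR → 11110001110111 = 15479
→ shifted left by 2 (mod 2^14) → 11000111011100 = 12764

12764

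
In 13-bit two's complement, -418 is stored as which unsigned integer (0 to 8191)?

7774

418 in 13 bits: 0000110100010
Invert: 1111001011101
Add 1:  1111001011110 = 7774
(Check: 2^13 - 418 = 8192 - 418 = 7774.)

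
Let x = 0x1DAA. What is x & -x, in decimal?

x = 1110110101010 = 7594
-x (two's complement) = …0001001010110
AND   = 0000000000010 = 2
(x & -x isolates the lowest set bit of x.)

2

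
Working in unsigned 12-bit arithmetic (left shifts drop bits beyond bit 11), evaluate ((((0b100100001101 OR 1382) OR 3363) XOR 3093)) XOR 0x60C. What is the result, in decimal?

1910

0b100100001101 = 100100001101
1382 = 010101100110
→ OR → 110101101111 = 3439
3363 = 110100100011
→ OR → 110101101111 = 3439
3093 = 110000010101
→ XOR → 000101111010 = 378
0x60C = 011000001100
→ XOR → 011101110110 = 1910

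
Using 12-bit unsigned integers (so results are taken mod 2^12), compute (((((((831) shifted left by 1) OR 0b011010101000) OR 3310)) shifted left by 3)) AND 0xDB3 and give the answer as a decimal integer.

1456

831 = 001100111111
→ shifted left by 1 (mod 2^12) → 011001111110 = 1662
0b011010101000 = 011010101000
→ OR → 011011111110 = 1790
3310 = 110011101110
→ OR → 111011111110 = 3838
→ shifted left by 3 (mod 2^12) → 011111110000 = 2032
0xDB3 = 110110110011
→ AND → 010110110000 = 1456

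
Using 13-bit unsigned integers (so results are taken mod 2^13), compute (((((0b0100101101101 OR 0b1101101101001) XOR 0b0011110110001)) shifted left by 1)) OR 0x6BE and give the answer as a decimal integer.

0b0100101101101 = 0100101101101
0b1101101101001 = 1101101101001
→ OR → 1101101101101 = 7021
0b0011110110001 = 0011110110001
→ XOR → 1110011011100 = 7388
→ shifted left by 1 (mod 2^13) → 1100110111000 = 6584
0x6BE = 0011010111110
→ OR → 1111110111110 = 8126

8126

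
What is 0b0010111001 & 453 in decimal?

129

a = 010111001
453 = 111000101
AND → 010000001 = 129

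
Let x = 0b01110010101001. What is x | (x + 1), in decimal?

7339

x = 1110010101001 = 7337
x + 1 = 1110010101010
OR    = 1110010101011 = 7339
(x | (x + 1) sets the lowest cleared bit.)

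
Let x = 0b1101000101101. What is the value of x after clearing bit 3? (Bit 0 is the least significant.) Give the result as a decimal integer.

x = 1101000101101
bit 3 is currently 1; clear it via x & ~(1 << 3) = x & ~8
→ 1101000100101 = 6693

6693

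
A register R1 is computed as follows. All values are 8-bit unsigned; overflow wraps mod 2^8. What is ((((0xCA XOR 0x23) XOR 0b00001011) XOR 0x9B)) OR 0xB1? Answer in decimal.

0xCA = 11001010
0x23 = 00100011
→ XOR → 11101001 = 233
0b00001011 = 00001011
→ XOR → 11100010 = 226
0x9B = 10011011
→ XOR → 01111001 = 121
0xB1 = 10110001
→ OR → 11111001 = 249

249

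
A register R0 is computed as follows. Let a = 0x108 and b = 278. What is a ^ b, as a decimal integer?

30

0x108 = 100001000
278 = 100010110
XOR → 000011110 = 30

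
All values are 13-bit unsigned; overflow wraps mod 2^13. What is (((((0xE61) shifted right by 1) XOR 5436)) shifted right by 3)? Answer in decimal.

577

0xE61 = 0111001100001
→ shifted right by 1 → 0011100110000 = 1840
5436 = 1010100111100
→ XOR → 1001000001100 = 4620
→ shifted right by 3 → 0001001000001 = 577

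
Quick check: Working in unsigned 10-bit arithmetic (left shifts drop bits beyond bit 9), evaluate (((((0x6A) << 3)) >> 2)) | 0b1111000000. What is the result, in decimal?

0x6A = 0001101010
→ << 3 (mod 2^10) → 1101010000 = 848
→ >> 2 → 0011010100 = 212
0b1111000000 = 1111000000
→ | → 1111010100 = 980

980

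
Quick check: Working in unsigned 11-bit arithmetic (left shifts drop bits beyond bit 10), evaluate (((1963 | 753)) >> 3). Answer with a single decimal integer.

1963 = 11110101011
753 = 01011110001
→ | → 11111111011 = 2043
→ >> 3 → 00011111111 = 255

255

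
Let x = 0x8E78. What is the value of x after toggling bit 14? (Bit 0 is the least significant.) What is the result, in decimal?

52856

x = 1000111001111000
bit 14 is currently 0; toggle it via x ^ (1 << 14) = x ^ 16384
→ 1100111001111000 = 52856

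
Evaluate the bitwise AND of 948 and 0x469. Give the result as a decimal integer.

948 = 01110110100
0x469 = 10001101001
AND → 00000100000 = 32

32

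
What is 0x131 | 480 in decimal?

0x131 = 100110001
480 = 111100000
 OR → 111110001 = 497

497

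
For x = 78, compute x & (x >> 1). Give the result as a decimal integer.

x = 1001110 = 78
x>>1 = 0100111
AND  = 0000110 = 6
(x & (x >> 1) has a 1 wherever x has two consecutive 1 bits.)

6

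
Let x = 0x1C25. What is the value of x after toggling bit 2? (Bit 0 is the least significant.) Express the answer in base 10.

x = 1110000100101
bit 2 is currently 1; toggle it via x ^ (1 << 2) = x ^ 4
→ 1110000100001 = 7201

7201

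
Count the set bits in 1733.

1733 = 11011000101
Count the 1s: 1 + 1 + 1 + 1 + 1 + 1 = 6

6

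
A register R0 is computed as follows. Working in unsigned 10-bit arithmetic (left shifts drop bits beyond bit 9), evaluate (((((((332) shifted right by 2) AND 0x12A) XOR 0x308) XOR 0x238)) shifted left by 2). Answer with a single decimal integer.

200

332 = 0101001100
→ shifted right by 2 → 0001010011 = 83
0x12A = 0100101010
→ AND → 0000000010 = 2
0x308 = 1100001000
→ XOR → 1100001010 = 778
0x238 = 1000111000
→ XOR → 0100110010 = 306
→ shifted left by 2 (mod 2^10) → 0011001000 = 200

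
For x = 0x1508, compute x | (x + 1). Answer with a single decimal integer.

5385

x = 1010100001000 = 5384
x + 1 = 1010100001001
OR    = 1010100001001 = 5385
(x | (x + 1) sets the lowest cleared bit.)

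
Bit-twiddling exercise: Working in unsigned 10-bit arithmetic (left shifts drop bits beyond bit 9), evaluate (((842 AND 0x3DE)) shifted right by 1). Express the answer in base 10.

842 = 1101001010
0x3DE = 1111011110
→ AND → 1101001010 = 842
→ shifted right by 1 → 0110100101 = 421

421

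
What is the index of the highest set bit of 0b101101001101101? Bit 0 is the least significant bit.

14

0b101101001101101 = 101101001101101
The topmost 1 is at position 14 (since 2^14 = 16384 ≤ 23149 < 32768).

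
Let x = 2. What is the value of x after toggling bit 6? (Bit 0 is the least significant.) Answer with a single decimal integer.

66

x = 000000010
bit 6 is currently 0; toggle it via x ^ (1 << 6) = x ^ 64
→ 001000010 = 66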